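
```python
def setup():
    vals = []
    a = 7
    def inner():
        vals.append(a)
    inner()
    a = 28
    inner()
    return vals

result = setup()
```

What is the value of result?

Step 1: a = 7. inner() appends current a to vals.
Step 2: First inner(): appends 7. Then a = 28.
Step 3: Second inner(): appends 28 (closure sees updated a). result = [7, 28]

The answer is [7, 28].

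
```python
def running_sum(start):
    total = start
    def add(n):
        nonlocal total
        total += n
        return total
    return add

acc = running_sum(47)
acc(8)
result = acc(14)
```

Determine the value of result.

Step 1: running_sum(47) creates closure with total = 47.
Step 2: First acc(8): total = 47 + 8 = 55.
Step 3: Second acc(14): total = 55 + 14 = 69. result = 69

The answer is 69.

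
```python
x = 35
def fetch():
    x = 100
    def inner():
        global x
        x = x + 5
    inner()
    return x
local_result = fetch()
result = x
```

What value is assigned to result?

Step 1: Global x = 35. fetch() creates local x = 100.
Step 2: inner() declares global x and adds 5: global x = 35 + 5 = 40.
Step 3: fetch() returns its local x = 100 (unaffected by inner).
Step 4: result = global x = 40

The answer is 40.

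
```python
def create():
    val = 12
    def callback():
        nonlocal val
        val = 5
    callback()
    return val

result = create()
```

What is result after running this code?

Step 1: create() sets val = 12.
Step 2: callback() uses nonlocal to reassign val = 5.
Step 3: result = 5

The answer is 5.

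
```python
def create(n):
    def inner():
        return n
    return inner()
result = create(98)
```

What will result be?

Step 1: create(98) binds parameter n = 98.
Step 2: inner() looks up n in enclosing scope and finds the parameter n = 98.
Step 3: result = 98

The answer is 98.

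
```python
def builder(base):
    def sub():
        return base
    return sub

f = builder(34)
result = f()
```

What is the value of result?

Step 1: builder(34) creates closure capturing base = 34.
Step 2: f() returns the captured base = 34.
Step 3: result = 34

The answer is 34.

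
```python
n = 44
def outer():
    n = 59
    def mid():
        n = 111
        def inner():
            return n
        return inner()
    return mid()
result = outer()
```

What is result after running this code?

Step 1: Three levels of shadowing: global 44, outer 59, mid 111.
Step 2: inner() finds n = 111 in enclosing mid() scope.
Step 3: result = 111

The answer is 111.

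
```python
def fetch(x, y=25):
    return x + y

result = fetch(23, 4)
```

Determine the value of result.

Step 1: fetch(23, 4) overrides default y with 4.
Step 2: Returns 23 + 4 = 27.
Step 3: result = 27

The answer is 27.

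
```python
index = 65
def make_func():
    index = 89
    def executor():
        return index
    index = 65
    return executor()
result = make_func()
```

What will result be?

Step 1: make_func() sets index = 89, then later index = 65.
Step 2: executor() is called after index is reassigned to 65. Closures capture variables by reference, not by value.
Step 3: result = 65

The answer is 65.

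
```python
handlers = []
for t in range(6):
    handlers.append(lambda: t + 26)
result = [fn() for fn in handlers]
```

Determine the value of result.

Step 1: All lambdas capture t by reference. After the loop, t = 5.
Step 2: Each call returns 5 + 26 = 31.
Step 3: result = [31, 31, 31, 31, 31, 31]

The answer is [31, 31, 31, 31, 31, 31].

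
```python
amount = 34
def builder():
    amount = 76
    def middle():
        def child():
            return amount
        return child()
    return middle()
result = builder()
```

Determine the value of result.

Step 1: builder() defines amount = 76. middle() and child() have no local amount.
Step 2: child() checks local (none), enclosing middle() (none), enclosing builder() and finds amount = 76.
Step 3: result = 76

The answer is 76.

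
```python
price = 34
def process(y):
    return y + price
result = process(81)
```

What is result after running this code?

Step 1: price = 34 is defined globally.
Step 2: process(81) uses parameter y = 81 and looks up price from global scope = 34.
Step 3: result = 81 + 34 = 115

The answer is 115.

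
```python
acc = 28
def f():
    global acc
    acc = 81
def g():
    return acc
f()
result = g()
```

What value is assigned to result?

Step 1: acc = 28.
Step 2: f() sets global acc = 81.
Step 3: g() reads global acc = 81. result = 81

The answer is 81.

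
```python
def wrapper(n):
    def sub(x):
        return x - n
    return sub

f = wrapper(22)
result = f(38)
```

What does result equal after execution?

Step 1: wrapper(22) creates a closure capturing n = 22.
Step 2: f(38) computes 38 - 22 = 16.
Step 3: result = 16

The answer is 16.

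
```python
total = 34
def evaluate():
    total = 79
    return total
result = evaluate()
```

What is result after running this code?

Step 1: Global total = 34.
Step 2: evaluate() creates local total = 79, shadowing the global.
Step 3: Returns local total = 79. result = 79

The answer is 79.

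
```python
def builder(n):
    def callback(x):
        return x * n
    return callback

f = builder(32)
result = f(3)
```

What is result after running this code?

Step 1: builder(32) creates a closure capturing n = 32.
Step 2: f(3) computes 3 * 32 = 96.
Step 3: result = 96

The answer is 96.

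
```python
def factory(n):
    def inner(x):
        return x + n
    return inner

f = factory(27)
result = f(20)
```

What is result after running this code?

Step 1: factory(27) creates a closure that captures n = 27.
Step 2: f(20) calls the closure with x = 20, returning 20 + 27 = 47.
Step 3: result = 47

The answer is 47.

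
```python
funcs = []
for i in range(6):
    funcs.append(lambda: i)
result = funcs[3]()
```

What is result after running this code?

Step 1: The loop creates 6 lambdas, all referencing the same variable i.
Step 2: After the loop, i = 5 (final value).
Step 3: funcs[3]() looks up i at call time and finds 5. This is the late binding gotcha. result = 5

The answer is 5.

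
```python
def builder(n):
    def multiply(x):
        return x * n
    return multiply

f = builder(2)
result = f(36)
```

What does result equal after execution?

Step 1: builder(2) returns multiply closure with n = 2.
Step 2: f(36) computes 36 * 2 = 72.
Step 3: result = 72

The answer is 72.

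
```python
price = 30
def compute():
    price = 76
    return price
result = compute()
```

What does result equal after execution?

Step 1: Global price = 30.
Step 2: compute() creates local price = 76, shadowing the global.
Step 3: Returns local price = 76. result = 76

The answer is 76.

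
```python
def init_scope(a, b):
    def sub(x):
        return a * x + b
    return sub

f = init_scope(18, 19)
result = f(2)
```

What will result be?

Step 1: init_scope(18, 19) captures a = 18, b = 19.
Step 2: f(2) computes 18 * 2 + 19 = 55.
Step 3: result = 55

The answer is 55.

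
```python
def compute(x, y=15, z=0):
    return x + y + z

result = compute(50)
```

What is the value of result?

Step 1: compute(50) uses defaults y = 15, z = 0.
Step 2: Returns 50 + 15 + 0 = 65.
Step 3: result = 65

The answer is 65.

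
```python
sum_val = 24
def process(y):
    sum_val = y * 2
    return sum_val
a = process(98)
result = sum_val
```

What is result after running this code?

Step 1: Global sum_val = 24.
Step 2: process(98) creates local sum_val = 98 * 2 = 196.
Step 3: Global sum_val unchanged because no global keyword. result = 24

The answer is 24.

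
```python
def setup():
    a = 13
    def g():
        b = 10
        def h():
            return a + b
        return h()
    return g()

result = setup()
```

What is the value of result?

Step 1: setup() defines a = 13. g() defines b = 10.
Step 2: h() accesses both from enclosing scopes: a = 13, b = 10.
Step 3: result = 13 + 10 = 23

The answer is 23.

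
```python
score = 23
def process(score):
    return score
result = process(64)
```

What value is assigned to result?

Step 1: Global score = 23.
Step 2: process(64) takes parameter score = 64, which shadows the global.
Step 3: result = 64

The answer is 64.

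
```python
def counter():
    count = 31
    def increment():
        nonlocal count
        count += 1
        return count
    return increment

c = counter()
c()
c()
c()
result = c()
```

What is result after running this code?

Step 1: counter() creates closure with count = 31.
Step 2: Each c() call increments count via nonlocal. After 4 calls: 31 + 4 = 35.
Step 3: result = 35

The answer is 35.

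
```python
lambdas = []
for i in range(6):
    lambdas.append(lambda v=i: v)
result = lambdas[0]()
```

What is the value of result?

Step 1: Default argument v=i captures i's value at each iteration.
Step 2: lambdas[0] captured v = 0 when i was 0.
Step 3: result = 0

The answer is 0.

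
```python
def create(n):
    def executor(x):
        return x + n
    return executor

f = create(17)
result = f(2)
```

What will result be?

Step 1: create(17) creates a closure that captures n = 17.
Step 2: f(2) calls the closure with x = 2, returning 2 + 17 = 19.
Step 3: result = 19

The answer is 19.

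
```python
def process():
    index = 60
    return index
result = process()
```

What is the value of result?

Step 1: process() defines index = 60 in its local scope.
Step 2: return index finds the local variable index = 60.
Step 3: result = 60

The answer is 60.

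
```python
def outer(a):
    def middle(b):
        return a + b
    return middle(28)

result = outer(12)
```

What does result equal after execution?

Step 1: outer(12) passes a = 12.
Step 2: middle(28) has b = 28, reads a = 12 from enclosing.
Step 3: result = 12 + 28 = 40

The answer is 40.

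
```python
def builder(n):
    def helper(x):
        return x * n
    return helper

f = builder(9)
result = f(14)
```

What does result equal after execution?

Step 1: builder(9) creates a closure capturing n = 9.
Step 2: f(14) computes 14 * 9 = 126.
Step 3: result = 126

The answer is 126.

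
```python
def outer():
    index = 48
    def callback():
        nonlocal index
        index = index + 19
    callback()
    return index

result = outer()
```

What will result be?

Step 1: outer() sets index = 48.
Step 2: callback() uses nonlocal to modify index in outer's scope: index = 48 + 19 = 67.
Step 3: outer() returns the modified index = 67

The answer is 67.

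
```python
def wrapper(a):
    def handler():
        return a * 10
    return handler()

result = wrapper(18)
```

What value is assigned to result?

Step 1: wrapper(18) binds parameter a = 18.
Step 2: handler() accesses a = 18 from enclosing scope.
Step 3: result = 18 * 10 = 180

The answer is 180.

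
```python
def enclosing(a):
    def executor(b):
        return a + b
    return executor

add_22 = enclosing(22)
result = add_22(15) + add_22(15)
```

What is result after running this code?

Step 1: add_22 captures a = 22.
Step 2: add_22(15) = 22 + 15 = 37, called twice.
Step 3: result = 37 + 37 = 74

The answer is 74.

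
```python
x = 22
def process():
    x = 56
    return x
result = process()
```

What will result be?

Step 1: Global x = 22.
Step 2: process() creates local x = 56, shadowing the global.
Step 3: Returns local x = 56. result = 56

The answer is 56.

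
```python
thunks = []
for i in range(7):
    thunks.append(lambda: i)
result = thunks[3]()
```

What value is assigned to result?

Step 1: The loop creates 7 lambdas, all referencing the same variable i.
Step 2: After the loop, i = 6 (final value).
Step 3: thunks[3]() looks up i at call time and finds 6. This is the late binding gotcha. result = 6

The answer is 6.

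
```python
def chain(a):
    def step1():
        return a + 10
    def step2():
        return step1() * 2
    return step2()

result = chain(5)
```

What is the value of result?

Step 1: chain(5) captures a = 5.
Step 2: step2() calls step1() which returns 5 + 10 = 15.
Step 3: step2() returns 15 * 2 = 30

The answer is 30.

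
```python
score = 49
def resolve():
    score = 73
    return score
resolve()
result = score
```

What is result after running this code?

Step 1: score = 49 globally.
Step 2: resolve() creates a LOCAL score = 73 (no global keyword!).
Step 3: The global score is unchanged. result = 49

The answer is 49.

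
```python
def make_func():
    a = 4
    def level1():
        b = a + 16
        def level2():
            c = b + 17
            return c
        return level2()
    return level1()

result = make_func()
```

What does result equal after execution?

Step 1: a = 4. b = a + 16 = 20.
Step 2: c = b + 17 = 20 + 17 = 37.
Step 3: result = 37

The answer is 37.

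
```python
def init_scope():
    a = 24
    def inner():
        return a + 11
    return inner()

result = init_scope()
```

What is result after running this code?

Step 1: init_scope() defines a = 24.
Step 2: inner() reads a = 24 from enclosing scope, returns 24 + 11 = 35.
Step 3: result = 35

The answer is 35.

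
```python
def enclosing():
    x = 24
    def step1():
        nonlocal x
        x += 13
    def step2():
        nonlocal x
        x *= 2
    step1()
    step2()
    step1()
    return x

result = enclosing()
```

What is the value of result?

Step 1: x = 24.
Step 2: step1(): x = 24 + 13 = 37.
Step 3: step2(): x = 37 * 2 = 74.
Step 4: step1(): x = 74 + 13 = 87. result = 87

The answer is 87.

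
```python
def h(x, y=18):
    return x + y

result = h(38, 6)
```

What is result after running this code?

Step 1: h(38, 6) overrides default y with 6.
Step 2: Returns 38 + 6 = 44.
Step 3: result = 44

The answer is 44.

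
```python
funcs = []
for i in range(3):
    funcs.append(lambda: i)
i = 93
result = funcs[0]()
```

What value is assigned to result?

Step 1: Lambdas capture the variable i by reference, not by value.
Step 2: After the loop, i is reassigned to 93.
Step 3: funcs[0]() looks up the current i = 93. result = 93

The answer is 93.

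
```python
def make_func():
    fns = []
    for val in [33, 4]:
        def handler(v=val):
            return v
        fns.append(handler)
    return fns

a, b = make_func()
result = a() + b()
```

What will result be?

Step 1: Default argument v=val captures val at each iteration.
Step 2: a() returns 33 (captured at first iteration), b() returns 4 (captured at second).
Step 3: result = 33 + 4 = 37

The answer is 37.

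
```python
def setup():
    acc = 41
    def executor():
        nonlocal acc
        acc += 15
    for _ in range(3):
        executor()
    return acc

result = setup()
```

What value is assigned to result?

Step 1: acc = 41.
Step 2: executor() is called 3 times in a loop, each adding 15 via nonlocal.
Step 3: acc = 41 + 15 * 3 = 86

The answer is 86.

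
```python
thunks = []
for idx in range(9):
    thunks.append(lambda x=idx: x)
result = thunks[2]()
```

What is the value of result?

Step 1: Default argument x=idx captures idx's value at each iteration.
Step 2: thunks[2] captured x = 2 when idx was 2.
Step 3: result = 2

The answer is 2.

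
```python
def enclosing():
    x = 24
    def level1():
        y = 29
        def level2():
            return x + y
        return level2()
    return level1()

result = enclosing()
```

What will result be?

Step 1: x = 24 in enclosing. y = 29 in level1.
Step 2: level2() reads x = 24 and y = 29 from enclosing scopes.
Step 3: result = 24 + 29 = 53

The answer is 53.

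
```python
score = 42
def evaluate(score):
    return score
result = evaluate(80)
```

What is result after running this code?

Step 1: Global score = 42.
Step 2: evaluate(80) takes parameter score = 80, which shadows the global.
Step 3: result = 80

The answer is 80.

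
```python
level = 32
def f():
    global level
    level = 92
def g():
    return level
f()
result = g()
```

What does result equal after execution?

Step 1: level = 32.
Step 2: f() sets global level = 92.
Step 3: g() reads global level = 92. result = 92

The answer is 92.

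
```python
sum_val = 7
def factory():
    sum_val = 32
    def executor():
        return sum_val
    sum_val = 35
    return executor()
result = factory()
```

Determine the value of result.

Step 1: factory() sets sum_val = 32, then later sum_val = 35.
Step 2: executor() is called after sum_val is reassigned to 35. Closures capture variables by reference, not by value.
Step 3: result = 35

The answer is 35.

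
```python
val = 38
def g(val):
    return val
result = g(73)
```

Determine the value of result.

Step 1: Global val = 38.
Step 2: g(73) takes parameter val = 73, which shadows the global.
Step 3: result = 73

The answer is 73.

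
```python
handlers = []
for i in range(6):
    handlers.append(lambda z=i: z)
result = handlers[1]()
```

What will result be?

Step 1: Default argument z=i captures i's value at each iteration.
Step 2: handlers[1] captured z = 1 when i was 1.
Step 3: result = 1

The answer is 1.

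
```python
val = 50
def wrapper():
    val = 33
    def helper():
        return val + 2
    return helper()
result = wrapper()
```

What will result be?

Step 1: wrapper() shadows global val with val = 33.
Step 2: helper() finds val = 33 in enclosing scope, computes 33 + 2 = 35.
Step 3: result = 35

The answer is 35.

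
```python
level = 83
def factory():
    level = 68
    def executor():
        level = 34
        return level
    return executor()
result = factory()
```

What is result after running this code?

Step 1: Three scopes define level: global (83), factory (68), executor (34).
Step 2: executor() has its own local level = 34, which shadows both enclosing and global.
Step 3: result = 34 (local wins in LEGB)

The answer is 34.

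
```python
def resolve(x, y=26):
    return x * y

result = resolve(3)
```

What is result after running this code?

Step 1: resolve(3) uses default y = 26.
Step 2: Returns 3 * 26 = 78.
Step 3: result = 78

The answer is 78.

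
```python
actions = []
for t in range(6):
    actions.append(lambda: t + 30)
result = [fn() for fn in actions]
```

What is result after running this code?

Step 1: All lambdas capture t by reference. After the loop, t = 5.
Step 2: Each call returns 5 + 30 = 35.
Step 3: result = [35, 35, 35, 35, 35, 35]

The answer is [35, 35, 35, 35, 35, 35].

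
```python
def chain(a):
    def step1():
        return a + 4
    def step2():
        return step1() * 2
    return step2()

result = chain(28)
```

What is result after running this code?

Step 1: chain(28) captures a = 28.
Step 2: step2() calls step1() which returns 28 + 4 = 32.
Step 3: step2() returns 32 * 2 = 64

The answer is 64.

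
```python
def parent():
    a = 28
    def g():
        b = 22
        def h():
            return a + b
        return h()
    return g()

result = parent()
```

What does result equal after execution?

Step 1: parent() defines a = 28. g() defines b = 22.
Step 2: h() accesses both from enclosing scopes: a = 28, b = 22.
Step 3: result = 28 + 22 = 50

The answer is 50.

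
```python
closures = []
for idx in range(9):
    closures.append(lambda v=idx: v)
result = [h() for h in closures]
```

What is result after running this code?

Step 1: Default arg v=idx captures idx at each iteration.
Step 2: Each lambda has its own default: 0, 1, ..., 8.
Step 3: result = [0, 1, 2, 3, 4, 5, 6, 7, 8]

The answer is [0, 1, 2, 3, 4, 5, 6, 7, 8].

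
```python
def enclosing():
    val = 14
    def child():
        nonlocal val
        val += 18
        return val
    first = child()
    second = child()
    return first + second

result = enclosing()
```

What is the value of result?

Step 1: val starts at 14.
Step 2: First call: val = 14 + 18 = 32, returns 32.
Step 3: Second call: val = 32 + 18 = 50, returns 50.
Step 4: result = 32 + 50 = 82

The answer is 82.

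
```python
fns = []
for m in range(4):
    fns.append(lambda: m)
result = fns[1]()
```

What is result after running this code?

Step 1: The loop creates 4 lambdas, all referencing the same variable m.
Step 2: After the loop, m = 3 (final value).
Step 3: fns[1]() looks up m at call time and finds 3. This is the late binding gotcha. result = 3

The answer is 3.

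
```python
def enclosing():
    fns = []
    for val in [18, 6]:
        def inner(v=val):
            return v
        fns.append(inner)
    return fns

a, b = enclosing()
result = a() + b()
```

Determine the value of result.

Step 1: Default argument v=val captures val at each iteration.
Step 2: a() returns 18 (captured at first iteration), b() returns 6 (captured at second).
Step 3: result = 18 + 6 = 24

The answer is 24.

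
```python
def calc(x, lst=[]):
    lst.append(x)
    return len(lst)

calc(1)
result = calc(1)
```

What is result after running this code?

Step 1: Mutable default list persists between calls.
Step 2: First call: lst = [1], len = 1. Second call: lst = [1, 1], len = 2.
Step 3: result = 2

The answer is 2.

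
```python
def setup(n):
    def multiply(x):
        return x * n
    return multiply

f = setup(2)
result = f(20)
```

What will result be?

Step 1: setup(2) returns multiply closure with n = 2.
Step 2: f(20) computes 20 * 2 = 40.
Step 3: result = 40

The answer is 40.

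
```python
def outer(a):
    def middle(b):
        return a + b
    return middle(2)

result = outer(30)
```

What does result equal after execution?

Step 1: outer(30) passes a = 30.
Step 2: middle(2) has b = 2, reads a = 30 from enclosing.
Step 3: result = 30 + 2 = 32

The answer is 32.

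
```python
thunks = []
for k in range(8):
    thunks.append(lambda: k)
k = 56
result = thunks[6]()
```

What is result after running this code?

Step 1: Lambdas capture the variable k by reference, not by value.
Step 2: After the loop, k is reassigned to 56.
Step 3: thunks[6]() looks up the current k = 56. result = 56

The answer is 56.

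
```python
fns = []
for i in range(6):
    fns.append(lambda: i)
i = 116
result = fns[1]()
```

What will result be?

Step 1: Lambdas capture the variable i by reference, not by value.
Step 2: After the loop, i is reassigned to 116.
Step 3: fns[1]() looks up the current i = 116. result = 116

The answer is 116.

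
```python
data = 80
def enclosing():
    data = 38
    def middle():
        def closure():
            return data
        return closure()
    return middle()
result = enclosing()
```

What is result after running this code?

Step 1: enclosing() defines data = 38. middle() and closure() have no local data.
Step 2: closure() checks local (none), enclosing middle() (none), enclosing enclosing() and finds data = 38.
Step 3: result = 38

The answer is 38.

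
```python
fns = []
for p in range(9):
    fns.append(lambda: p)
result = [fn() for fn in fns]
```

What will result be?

Step 1: All 9 lambdas share the same variable p.
Step 2: After the loop, p = 8.
Step 3: Each call returns 8. result = [8, 8, 8, 8, 8, 8, 8, 8, 8]

The answer is [8, 8, 8, 8, 8, 8, 8, 8, 8].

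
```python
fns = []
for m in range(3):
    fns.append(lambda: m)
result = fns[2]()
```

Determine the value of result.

Step 1: The loop creates 3 lambdas, all referencing the same variable m.
Step 2: After the loop, m = 2 (final value).
Step 3: fns[2]() looks up m at call time and finds 2. This is the late binding gotcha. result = 2

The answer is 2.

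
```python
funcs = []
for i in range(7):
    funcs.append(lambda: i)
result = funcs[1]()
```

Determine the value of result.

Step 1: The loop creates 7 lambdas, all referencing the same variable i.
Step 2: After the loop, i = 6 (final value).
Step 3: funcs[1]() looks up i at call time and finds 6. This is the late binding gotcha. result = 6

The answer is 6.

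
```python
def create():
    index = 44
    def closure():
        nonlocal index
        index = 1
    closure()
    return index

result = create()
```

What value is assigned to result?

Step 1: create() sets index = 44.
Step 2: closure() uses nonlocal to reassign index = 1.
Step 3: result = 1

The answer is 1.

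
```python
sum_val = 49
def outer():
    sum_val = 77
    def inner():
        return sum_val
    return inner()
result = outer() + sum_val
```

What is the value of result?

Step 1: Global sum_val = 49. outer() shadows with sum_val = 77.
Step 2: inner() returns enclosing sum_val = 77. outer() = 77.
Step 3: result = 77 + global sum_val (49) = 126

The answer is 126.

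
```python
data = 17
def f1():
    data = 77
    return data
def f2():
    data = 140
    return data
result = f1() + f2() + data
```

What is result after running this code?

Step 1: Each function shadows global data with its own local.
Step 2: f1() returns 77, f2() returns 140.
Step 3: Global data = 17 is unchanged. result = 77 + 140 + 17 = 234

The answer is 234.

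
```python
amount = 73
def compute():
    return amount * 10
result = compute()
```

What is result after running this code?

Step 1: amount = 73 is defined globally.
Step 2: compute() looks up amount from global scope = 73, then computes 73 * 10 = 730.
Step 3: result = 730

The answer is 730.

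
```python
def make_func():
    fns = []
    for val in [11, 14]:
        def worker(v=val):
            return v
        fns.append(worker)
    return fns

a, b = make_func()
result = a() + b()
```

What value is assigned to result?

Step 1: Default argument v=val captures val at each iteration.
Step 2: a() returns 11 (captured at first iteration), b() returns 14 (captured at second).
Step 3: result = 11 + 14 = 25

The answer is 25.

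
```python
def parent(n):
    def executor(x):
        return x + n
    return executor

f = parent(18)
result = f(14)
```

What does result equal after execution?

Step 1: parent(18) creates a closure that captures n = 18.
Step 2: f(14) calls the closure with x = 14, returning 14 + 18 = 32.
Step 3: result = 32

The answer is 32.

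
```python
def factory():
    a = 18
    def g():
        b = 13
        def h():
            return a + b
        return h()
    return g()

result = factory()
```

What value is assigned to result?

Step 1: factory() defines a = 18. g() defines b = 13.
Step 2: h() accesses both from enclosing scopes: a = 18, b = 13.
Step 3: result = 18 + 13 = 31

The answer is 31.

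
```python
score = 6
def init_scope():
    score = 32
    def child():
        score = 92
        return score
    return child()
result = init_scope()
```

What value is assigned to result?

Step 1: Three scopes define score: global (6), init_scope (32), child (92).
Step 2: child() has its own local score = 92, which shadows both enclosing and global.
Step 3: result = 92 (local wins in LEGB)

The answer is 92.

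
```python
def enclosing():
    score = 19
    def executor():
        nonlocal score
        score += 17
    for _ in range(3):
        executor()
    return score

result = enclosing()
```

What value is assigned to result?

Step 1: score = 19.
Step 2: executor() is called 3 times in a loop, each adding 17 via nonlocal.
Step 3: score = 19 + 17 * 3 = 70

The answer is 70.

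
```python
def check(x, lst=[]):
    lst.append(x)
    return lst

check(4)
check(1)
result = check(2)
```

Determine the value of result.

Step 1: Mutable default argument gotcha! The list [] is created once.
Step 2: Each call appends to the SAME list: [4], [4, 1], [4, 1, 2].
Step 3: result = [4, 1, 2]

The answer is [4, 1, 2].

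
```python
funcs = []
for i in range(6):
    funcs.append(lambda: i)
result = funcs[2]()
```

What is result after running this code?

Step 1: The loop creates 6 lambdas, all referencing the same variable i.
Step 2: After the loop, i = 5 (final value).
Step 3: funcs[2]() looks up i at call time and finds 5. This is the late binding gotcha. result = 5

The answer is 5.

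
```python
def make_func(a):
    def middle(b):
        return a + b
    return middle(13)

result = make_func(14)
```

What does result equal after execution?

Step 1: make_func(14) passes a = 14.
Step 2: middle(13) has b = 13, reads a = 14 from enclosing.
Step 3: result = 14 + 13 = 27

The answer is 27.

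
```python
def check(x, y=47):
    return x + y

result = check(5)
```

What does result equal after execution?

Step 1: check(5) uses default y = 47.
Step 2: Returns 5 + 47 = 52.
Step 3: result = 52

The answer is 52.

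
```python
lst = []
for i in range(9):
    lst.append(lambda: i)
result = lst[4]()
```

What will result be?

Step 1: The loop creates 9 lambdas, all referencing the same variable i.
Step 2: After the loop, i = 8 (final value).
Step 3: lst[4]() looks up i at call time and finds 8. This is the late binding gotcha. result = 8

The answer is 8.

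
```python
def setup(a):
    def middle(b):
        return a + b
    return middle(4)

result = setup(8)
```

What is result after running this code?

Step 1: setup(8) passes a = 8.
Step 2: middle(4) has b = 4, reads a = 8 from enclosing.
Step 3: result = 8 + 4 = 12

The answer is 12.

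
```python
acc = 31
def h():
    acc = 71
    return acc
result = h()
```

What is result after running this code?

Step 1: Global acc = 31.
Step 2: h() creates local acc = 71, shadowing the global.
Step 3: Returns local acc = 71. result = 71

The answer is 71.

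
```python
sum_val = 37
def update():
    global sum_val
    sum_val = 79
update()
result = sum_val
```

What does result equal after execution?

Step 1: sum_val = 37 globally.
Step 2: update() declares global sum_val and sets it to 79.
Step 3: After update(), global sum_val = 79. result = 79

The answer is 79.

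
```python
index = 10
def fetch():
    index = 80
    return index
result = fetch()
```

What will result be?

Step 1: Global index = 10.
Step 2: fetch() creates local index = 80, shadowing the global.
Step 3: Returns local index = 80. result = 80

The answer is 80.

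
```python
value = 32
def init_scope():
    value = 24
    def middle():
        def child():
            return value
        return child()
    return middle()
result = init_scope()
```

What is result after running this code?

Step 1: init_scope() defines value = 24. middle() and child() have no local value.
Step 2: child() checks local (none), enclosing middle() (none), enclosing init_scope() and finds value = 24.
Step 3: result = 24

The answer is 24.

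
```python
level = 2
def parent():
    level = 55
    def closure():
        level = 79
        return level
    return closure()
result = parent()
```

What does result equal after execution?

Step 1: Three scopes define level: global (2), parent (55), closure (79).
Step 2: closure() has its own local level = 79, which shadows both enclosing and global.
Step 3: result = 79 (local wins in LEGB)

The answer is 79.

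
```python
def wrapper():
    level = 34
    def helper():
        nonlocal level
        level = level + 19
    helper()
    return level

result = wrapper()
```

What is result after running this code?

Step 1: wrapper() sets level = 34.
Step 2: helper() uses nonlocal to modify level in wrapper's scope: level = 34 + 19 = 53.
Step 3: wrapper() returns the modified level = 53

The answer is 53.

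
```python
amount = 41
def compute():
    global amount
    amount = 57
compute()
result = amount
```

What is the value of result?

Step 1: amount = 41 globally.
Step 2: compute() declares global amount and sets it to 57.
Step 3: After compute(), global amount = 57. result = 57

The answer is 57.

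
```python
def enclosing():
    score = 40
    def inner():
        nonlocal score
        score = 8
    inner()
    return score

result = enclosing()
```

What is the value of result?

Step 1: enclosing() sets score = 40.
Step 2: inner() uses nonlocal to reassign score = 8.
Step 3: result = 8

The answer is 8.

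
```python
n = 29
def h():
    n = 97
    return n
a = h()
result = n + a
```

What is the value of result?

Step 1: Global n = 29. h() returns local n = 97.
Step 2: a = 97. Global n still = 29.
Step 3: result = 29 + 97 = 126

The answer is 126.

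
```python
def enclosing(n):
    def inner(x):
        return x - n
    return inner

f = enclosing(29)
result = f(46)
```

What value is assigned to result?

Step 1: enclosing(29) creates a closure capturing n = 29.
Step 2: f(46) computes 46 - 29 = 17.
Step 3: result = 17

The answer is 17.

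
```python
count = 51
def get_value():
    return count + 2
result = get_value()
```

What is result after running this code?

Step 1: count = 51 is defined globally.
Step 2: get_value() looks up count from global scope = 51, then computes 51 + 2 = 53.
Step 3: result = 53

The answer is 53.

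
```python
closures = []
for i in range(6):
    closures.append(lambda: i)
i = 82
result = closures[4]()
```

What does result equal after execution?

Step 1: Lambdas capture the variable i by reference, not by value.
Step 2: After the loop, i is reassigned to 82.
Step 3: closures[4]() looks up the current i = 82. result = 82

The answer is 82.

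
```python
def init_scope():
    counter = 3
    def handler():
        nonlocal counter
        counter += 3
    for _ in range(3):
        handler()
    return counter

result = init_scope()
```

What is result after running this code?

Step 1: counter = 3.
Step 2: handler() is called 3 times in a loop, each adding 3 via nonlocal.
Step 3: counter = 3 + 3 * 3 = 12

The answer is 12.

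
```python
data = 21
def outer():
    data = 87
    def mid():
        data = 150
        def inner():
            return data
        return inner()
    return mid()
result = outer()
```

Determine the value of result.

Step 1: Three levels of shadowing: global 21, outer 87, mid 150.
Step 2: inner() finds data = 150 in enclosing mid() scope.
Step 3: result = 150

The answer is 150.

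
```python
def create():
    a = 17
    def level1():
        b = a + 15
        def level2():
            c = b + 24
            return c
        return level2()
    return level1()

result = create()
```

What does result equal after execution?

Step 1: a = 17. b = a + 15 = 32.
Step 2: c = b + 24 = 32 + 24 = 56.
Step 3: result = 56

The answer is 56.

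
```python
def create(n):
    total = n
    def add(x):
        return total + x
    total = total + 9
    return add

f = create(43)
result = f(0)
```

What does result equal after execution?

Step 1: create(43) sets total = 43, then total = 43 + 9 = 52.
Step 2: Closures capture by reference, so add sees total = 52.
Step 3: f(0) returns 52 + 0 = 52

The answer is 52.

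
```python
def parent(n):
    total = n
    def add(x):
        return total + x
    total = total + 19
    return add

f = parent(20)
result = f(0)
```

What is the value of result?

Step 1: parent(20) sets total = 20, then total = 20 + 19 = 39.
Step 2: Closures capture by reference, so add sees total = 39.
Step 3: f(0) returns 39 + 0 = 39

The answer is 39.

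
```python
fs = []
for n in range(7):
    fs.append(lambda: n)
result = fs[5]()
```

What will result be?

Step 1: The loop creates 7 lambdas, all referencing the same variable n.
Step 2: After the loop, n = 6 (final value).
Step 3: fs[5]() looks up n at call time and finds 6. This is the late binding gotcha. result = 6

The answer is 6.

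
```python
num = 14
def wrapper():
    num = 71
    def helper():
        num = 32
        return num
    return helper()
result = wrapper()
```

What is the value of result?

Step 1: Three scopes define num: global (14), wrapper (71), helper (32).
Step 2: helper() has its own local num = 32, which shadows both enclosing and global.
Step 3: result = 32 (local wins in LEGB)

The answer is 32.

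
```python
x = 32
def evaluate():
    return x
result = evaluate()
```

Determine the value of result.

Step 1: x = 32 is defined in the global scope.
Step 2: evaluate() looks up x. No local x exists, so Python checks the global scope via LEGB rule and finds x = 32.
Step 3: result = 32

The answer is 32.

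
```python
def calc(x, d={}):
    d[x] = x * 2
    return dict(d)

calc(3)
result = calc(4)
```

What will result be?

Step 1: Mutable default dict is shared across calls.
Step 2: First call adds 3: 6. Second call adds 4: 8.
Step 3: result = {3: 6, 4: 8}

The answer is {3: 6, 4: 8}.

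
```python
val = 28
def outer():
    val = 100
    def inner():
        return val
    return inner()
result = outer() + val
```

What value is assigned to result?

Step 1: Global val = 28. outer() shadows with val = 100.
Step 2: inner() returns enclosing val = 100. outer() = 100.
Step 3: result = 100 + global val (28) = 128

The answer is 128.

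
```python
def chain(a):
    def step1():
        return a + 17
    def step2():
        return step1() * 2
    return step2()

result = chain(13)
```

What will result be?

Step 1: chain(13) captures a = 13.
Step 2: step2() calls step1() which returns 13 + 17 = 30.
Step 3: step2() returns 30 * 2 = 60

The answer is 60.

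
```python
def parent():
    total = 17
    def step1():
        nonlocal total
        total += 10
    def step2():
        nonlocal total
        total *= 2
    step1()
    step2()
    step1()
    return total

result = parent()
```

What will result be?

Step 1: total = 17.
Step 2: step1(): total = 17 + 10 = 27.
Step 3: step2(): total = 27 * 2 = 54.
Step 4: step1(): total = 54 + 10 = 64. result = 64

The answer is 64.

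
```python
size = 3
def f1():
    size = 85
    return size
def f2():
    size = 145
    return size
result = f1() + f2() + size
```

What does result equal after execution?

Step 1: Each function shadows global size with its own local.
Step 2: f1() returns 85, f2() returns 145.
Step 3: Global size = 3 is unchanged. result = 85 + 145 + 3 = 233

The answer is 233.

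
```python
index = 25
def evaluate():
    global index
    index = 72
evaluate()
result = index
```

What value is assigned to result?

Step 1: index = 25 globally.
Step 2: evaluate() declares global index and sets it to 72.
Step 3: After evaluate(), global index = 72. result = 72

The answer is 72.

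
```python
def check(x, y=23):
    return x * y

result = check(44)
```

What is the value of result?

Step 1: check(44) uses default y = 23.
Step 2: Returns 44 * 23 = 1012.
Step 3: result = 1012

The answer is 1012.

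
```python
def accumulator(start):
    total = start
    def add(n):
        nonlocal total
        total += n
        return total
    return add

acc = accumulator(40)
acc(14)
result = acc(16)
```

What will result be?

Step 1: accumulator(40) creates closure with total = 40.
Step 2: First acc(14): total = 40 + 14 = 54.
Step 3: Second acc(16): total = 54 + 16 = 70. result = 70

The answer is 70.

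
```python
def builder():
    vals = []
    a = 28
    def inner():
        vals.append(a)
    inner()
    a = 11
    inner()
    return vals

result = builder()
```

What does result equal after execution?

Step 1: a = 28. inner() appends current a to vals.
Step 2: First inner(): appends 28. Then a = 11.
Step 3: Second inner(): appends 11 (closure sees updated a). result = [28, 11]

The answer is [28, 11].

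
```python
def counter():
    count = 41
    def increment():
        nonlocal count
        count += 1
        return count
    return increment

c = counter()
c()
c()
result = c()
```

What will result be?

Step 1: counter() creates closure with count = 41.
Step 2: Each c() call increments count via nonlocal. After 3 calls: 41 + 3 = 44.
Step 3: result = 44

The answer is 44.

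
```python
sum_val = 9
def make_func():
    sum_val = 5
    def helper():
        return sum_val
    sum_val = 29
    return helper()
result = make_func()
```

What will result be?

Step 1: make_func() sets sum_val = 5, then later sum_val = 29.
Step 2: helper() is called after sum_val is reassigned to 29. Closures capture variables by reference, not by value.
Step 3: result = 29

The answer is 29.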